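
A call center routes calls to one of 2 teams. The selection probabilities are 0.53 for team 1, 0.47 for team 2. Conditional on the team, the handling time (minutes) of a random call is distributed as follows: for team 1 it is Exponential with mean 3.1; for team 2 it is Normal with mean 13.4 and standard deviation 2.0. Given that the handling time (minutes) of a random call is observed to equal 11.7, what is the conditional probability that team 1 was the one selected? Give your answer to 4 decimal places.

Likelihoods f(11.7 | ·): 1: 0.00740503; 2: 0.138992.
Posterior ∝ prior × likelihood. Numerator for 1: 0.53·0.00740503 = 0.00392467.
Normalizing constant: 0.53·0.00740503 + 0.47·0.138992 = 0.0692511.
P(1 | observation) = 0.00392467 / 0.0692511 = 0.056673.

0.0567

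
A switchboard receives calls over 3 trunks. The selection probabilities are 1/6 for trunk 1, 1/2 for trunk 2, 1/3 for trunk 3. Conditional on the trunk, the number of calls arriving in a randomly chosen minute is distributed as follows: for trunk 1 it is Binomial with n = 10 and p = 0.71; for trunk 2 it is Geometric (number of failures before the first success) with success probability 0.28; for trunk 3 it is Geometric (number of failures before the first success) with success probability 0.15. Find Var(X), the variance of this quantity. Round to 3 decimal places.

20.947

Per component, 1: μ=7.1, E[X²]=52.469; 2: μ=2.57143, E[X²]=15.7959; 3: μ=5.66667, E[X²]=69.8889.
E[X] = 0.166667·7.1 + 0.5·2.57143 + 0.333333·5.66667 = 4.35794.
E[X²] = 0.166667·52.469 + 0.5·15.7959 + 0.333333·69.8889 = 39.9391.
Var(X) = E[X²] − (E[X])² = 39.9391 − 18.9916 = 20.9475.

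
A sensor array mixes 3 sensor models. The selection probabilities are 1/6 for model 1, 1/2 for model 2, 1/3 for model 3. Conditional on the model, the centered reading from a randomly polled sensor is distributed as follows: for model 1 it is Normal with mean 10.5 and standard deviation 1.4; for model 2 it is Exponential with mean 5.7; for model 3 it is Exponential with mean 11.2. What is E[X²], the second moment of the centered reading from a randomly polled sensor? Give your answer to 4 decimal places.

134.8183

For each component E[X²] = Var + (mean)², giving 1: 112.21; 2: 64.98; 3: 250.88.
Overall E[X²] = 0.166667·112.21 + 0.5·64.98 + 0.333333·250.88 = 134.818.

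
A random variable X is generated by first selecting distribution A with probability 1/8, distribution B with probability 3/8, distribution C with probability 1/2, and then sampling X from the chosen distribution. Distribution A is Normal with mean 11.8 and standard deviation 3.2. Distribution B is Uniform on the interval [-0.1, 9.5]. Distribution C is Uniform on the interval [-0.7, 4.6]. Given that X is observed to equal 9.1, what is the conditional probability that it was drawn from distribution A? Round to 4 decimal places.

Likelihoods f(9.1 | ·): A: 0.0873313; B: 0.104167; C: 0.
Posterior ∝ prior × likelihood. Numerator for A: 0.125·0.0873313 = 0.0109164.
Normalizing constant: 0.125·0.0873313 + 0.375·0.104167 + 0.5·0 = 0.0499789.
P(A | observation) = 0.0109164 / 0.0499789 = 0.21842.

0.2184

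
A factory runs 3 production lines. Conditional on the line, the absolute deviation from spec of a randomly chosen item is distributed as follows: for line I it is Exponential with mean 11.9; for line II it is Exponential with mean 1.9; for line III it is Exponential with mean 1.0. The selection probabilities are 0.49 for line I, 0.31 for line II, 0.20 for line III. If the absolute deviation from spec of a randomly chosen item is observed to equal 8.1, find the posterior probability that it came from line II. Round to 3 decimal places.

0.099

Likelihoods f(8.1 | ·): I: 0.0425442; II: 0.00740936; III: 0.000303539.
Posterior ∝ prior × likelihood. Numerator for II: 0.31·0.00740936 = 0.0022969.
Normalizing constant: 0.49·0.0425442 + 0.31·0.00740936 + 0.2·0.000303539 = 0.0232043.
P(II | observation) = 0.0022969 / 0.0232043 = 0.098986.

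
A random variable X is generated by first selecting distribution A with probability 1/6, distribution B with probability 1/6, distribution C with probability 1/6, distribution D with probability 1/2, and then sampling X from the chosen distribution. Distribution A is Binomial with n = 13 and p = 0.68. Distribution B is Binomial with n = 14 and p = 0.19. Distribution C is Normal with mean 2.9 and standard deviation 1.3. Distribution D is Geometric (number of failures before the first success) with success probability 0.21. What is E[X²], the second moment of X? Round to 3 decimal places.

32.750

For each component E[X²] = Var + (mean)², giving A: 80.9744; B: 9.2302; C: 10.1; D: 32.0658.
Overall E[X²] = 0.166667·80.9744 + 0.166667·9.2302 + 0.166667·10.1 + 0.5·32.0658 = 32.7503.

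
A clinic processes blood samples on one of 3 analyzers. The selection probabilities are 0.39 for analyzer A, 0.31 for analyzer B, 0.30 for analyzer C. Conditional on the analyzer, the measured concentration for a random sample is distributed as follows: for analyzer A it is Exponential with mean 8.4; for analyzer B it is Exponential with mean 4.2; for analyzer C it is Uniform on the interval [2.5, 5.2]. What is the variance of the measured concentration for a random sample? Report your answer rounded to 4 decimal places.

37.7353

Per component, A: μ=8.4, E[X²]=141.12; B: μ=4.2, E[X²]=35.28; C: μ=3.85, E[X²]=15.43.
E[X] = 0.39·8.4 + 0.31·4.2 + 0.3·3.85 = 5.733.
E[X²] = 0.39·141.12 + 0.31·35.28 + 0.3·15.43 = 70.6026.
Var(X) = E[X²] − (E[X])² = 70.6026 − 32.8673 = 37.7353.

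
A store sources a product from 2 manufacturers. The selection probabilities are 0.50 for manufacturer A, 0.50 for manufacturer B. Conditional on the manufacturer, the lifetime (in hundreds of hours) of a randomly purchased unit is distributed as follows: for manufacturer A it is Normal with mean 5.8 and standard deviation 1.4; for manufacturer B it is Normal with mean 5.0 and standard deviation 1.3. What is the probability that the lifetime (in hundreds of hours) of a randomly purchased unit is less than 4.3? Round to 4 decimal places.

0.2186

Conditional on each manufacturer, P(X < 4.3): A: 0.141988; B: 0.295129.
By total probability, P(X < 4.3) = 0.5·0.141988 + 0.5·0.295129 = 0.218559.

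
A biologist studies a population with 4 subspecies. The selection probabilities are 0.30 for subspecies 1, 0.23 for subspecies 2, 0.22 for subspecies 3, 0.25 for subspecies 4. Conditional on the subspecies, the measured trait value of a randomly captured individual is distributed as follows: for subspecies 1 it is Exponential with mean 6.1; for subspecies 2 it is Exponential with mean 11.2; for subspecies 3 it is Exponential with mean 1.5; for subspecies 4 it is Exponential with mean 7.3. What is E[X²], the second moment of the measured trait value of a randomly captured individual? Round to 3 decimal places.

107.663

For each component E[X²] = Var + (mean)², giving 1: 74.42; 2: 250.88; 3: 4.5; 4: 106.58.
Overall E[X²] = 0.3·74.42 + 0.23·250.88 + 0.22·4.5 + 0.25·106.58 = 107.663.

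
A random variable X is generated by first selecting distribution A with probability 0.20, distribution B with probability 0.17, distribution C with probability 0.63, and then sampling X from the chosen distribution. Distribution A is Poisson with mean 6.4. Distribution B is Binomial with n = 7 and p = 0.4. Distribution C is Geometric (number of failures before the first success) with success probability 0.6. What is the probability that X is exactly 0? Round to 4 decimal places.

Conditional on each component, P(X = 0): A: 0.00166156; B: 0.0279936; C: 0.6.
By total probability, P(X = 0) = 0.2·0.00166156 + 0.17·0.0279936 + 0.63·0.6 = 0.383091.

0.3831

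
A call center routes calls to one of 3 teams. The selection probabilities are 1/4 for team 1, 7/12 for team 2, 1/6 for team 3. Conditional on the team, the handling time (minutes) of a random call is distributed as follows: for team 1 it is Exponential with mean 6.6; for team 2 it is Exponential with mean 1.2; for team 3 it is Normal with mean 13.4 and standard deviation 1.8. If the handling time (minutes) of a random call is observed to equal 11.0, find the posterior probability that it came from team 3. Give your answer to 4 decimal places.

0.6782

Likelihoods f(11.0 | ·): 1: 0.0286175; 2: 8.70535e-05; 3: 0.0911167.
Posterior ∝ prior × likelihood. Numerator for 3: 0.166667·0.0911167 = 0.0151861.
Normalizing constant: 0.25·0.0286175 + 0.583333·8.70535e-05 + 0.166667·0.0911167 = 0.0223913.
P(3 | observation) = 0.0151861 / 0.0223913 = 0.678216.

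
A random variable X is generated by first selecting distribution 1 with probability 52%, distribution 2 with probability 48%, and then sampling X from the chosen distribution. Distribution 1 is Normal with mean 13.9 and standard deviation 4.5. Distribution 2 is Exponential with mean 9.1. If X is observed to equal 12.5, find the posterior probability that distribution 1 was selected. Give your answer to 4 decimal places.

0.7668

Likelihoods f(12.5 | ·): 1: 0.0844656; 2: 0.0278228.
Posterior ∝ prior × likelihood. Numerator for 1: 0.52·0.0844656 = 0.0439221.
Normalizing constant: 0.52·0.0844656 + 0.48·0.0278228 = 0.057277.
P(1 | observation) = 0.0439221 / 0.057277 = 0.766836.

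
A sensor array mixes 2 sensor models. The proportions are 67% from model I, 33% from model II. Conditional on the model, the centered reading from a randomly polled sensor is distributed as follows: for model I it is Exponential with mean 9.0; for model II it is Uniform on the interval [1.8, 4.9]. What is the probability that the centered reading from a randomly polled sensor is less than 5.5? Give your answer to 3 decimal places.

0.636

Conditional on each model, P(X < 5.5): I: 0.457253; II: 1.
By total probability, P(X < 5.5) = 0.67·0.457253 + 0.33·1 = 0.636359.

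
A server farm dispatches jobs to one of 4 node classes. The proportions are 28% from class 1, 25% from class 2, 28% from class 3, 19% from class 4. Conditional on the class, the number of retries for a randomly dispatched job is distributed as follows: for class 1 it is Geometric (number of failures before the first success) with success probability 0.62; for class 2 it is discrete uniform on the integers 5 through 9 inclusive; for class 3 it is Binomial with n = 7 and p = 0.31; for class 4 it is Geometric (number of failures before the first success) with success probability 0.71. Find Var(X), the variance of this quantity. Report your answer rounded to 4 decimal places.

Per component, 1: μ=0.612903, E[X²]=1.3642; 2: μ=7, E[X²]=51; 3: μ=2.17, E[X²]=6.2062; 4: μ=0.408451, E[X²]=0.742115.
E[X] = 0.28·0.612903 + 0.25·7 + 0.28·2.17 + 0.19·0.408451 = 2.60682.
E[X²] = 0.28·1.3642 + 0.25·51 + 0.28·6.2062 + 0.19·0.742115 = 15.0107.
Var(X) = E[X²] − (E[X])² = 15.0107 − 6.7955 = 8.21521.

8.2152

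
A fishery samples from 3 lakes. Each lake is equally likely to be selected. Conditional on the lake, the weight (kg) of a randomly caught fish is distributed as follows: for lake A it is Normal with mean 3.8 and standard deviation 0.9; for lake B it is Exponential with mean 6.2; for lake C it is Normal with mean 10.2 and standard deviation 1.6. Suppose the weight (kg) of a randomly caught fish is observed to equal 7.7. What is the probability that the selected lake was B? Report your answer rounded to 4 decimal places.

0.3876

Likelihoods f(7.7 | ·): A: 3.70787e-05; B: 0.0465846; C: 0.0735606.
Posterior ∝ prior × likelihood. Numerator for B: 0.333333·0.0465846 = 0.0155282.
Normalizing constant: 0.333333·3.70787e-05 + 0.333333·0.0465846 + 0.333333·0.0735606 = 0.0400608.
P(B | observation) = 0.0155282 / 0.0400608 = 0.387616.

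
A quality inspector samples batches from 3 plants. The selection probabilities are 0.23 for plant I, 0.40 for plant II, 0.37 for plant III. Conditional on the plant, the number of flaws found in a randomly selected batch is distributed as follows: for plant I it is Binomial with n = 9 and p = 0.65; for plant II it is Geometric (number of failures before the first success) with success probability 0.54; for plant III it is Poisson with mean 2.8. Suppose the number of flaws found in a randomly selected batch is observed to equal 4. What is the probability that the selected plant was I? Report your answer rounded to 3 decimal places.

Likelihoods P(X=4 | ·): I: 0.118131; II: 0.0241783; III: 0.155739.
Posterior ∝ prior × likelihood. Numerator for I: 0.23·0.118131 = 0.0271701.
Normalizing constant: 0.23·0.118131 + 0.4·0.0241783 + 0.37·0.155739 = 0.0944647.
P(I | observation) = 0.0271701 / 0.0944647 = 0.287622.

0.288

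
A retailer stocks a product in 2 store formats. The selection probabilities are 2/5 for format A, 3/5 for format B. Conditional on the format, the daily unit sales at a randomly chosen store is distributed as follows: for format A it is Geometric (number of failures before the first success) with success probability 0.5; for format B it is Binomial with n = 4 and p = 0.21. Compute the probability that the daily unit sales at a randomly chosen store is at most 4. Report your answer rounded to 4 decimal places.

0.9875

Conditional on each format, P(X ≤ 4): A: 0.96875; B: 1.
By total probability, P(X ≤ 4) = 0.4·0.96875 + 0.6·1 = 0.9875.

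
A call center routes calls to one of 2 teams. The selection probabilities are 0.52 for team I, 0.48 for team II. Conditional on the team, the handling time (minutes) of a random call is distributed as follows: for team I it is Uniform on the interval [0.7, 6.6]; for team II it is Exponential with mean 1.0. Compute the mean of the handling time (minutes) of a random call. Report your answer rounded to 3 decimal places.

Component means — I: 3.65; II: 1.
E[X] = 0.52·3.65 + 0.48·1 = 2.378.

2.378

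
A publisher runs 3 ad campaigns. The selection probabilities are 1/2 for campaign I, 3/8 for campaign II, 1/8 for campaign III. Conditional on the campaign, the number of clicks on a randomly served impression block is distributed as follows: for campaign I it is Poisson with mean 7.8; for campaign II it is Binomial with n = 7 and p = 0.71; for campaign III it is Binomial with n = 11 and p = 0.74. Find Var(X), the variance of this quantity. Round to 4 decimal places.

Per component, I: μ=7.8, E[X²]=68.64; II: μ=4.97, E[X²]=26.1422; III: μ=8.14, E[X²]=68.376.
E[X] = 0.5·7.8 + 0.375·4.97 + 0.125·8.14 = 6.78125.
E[X²] = 0.5·68.64 + 0.375·26.1422 + 0.125·68.376 = 52.6703.
Var(X) = E[X²] − (E[X])² = 52.6703 − 45.9854 = 6.68497.

6.6850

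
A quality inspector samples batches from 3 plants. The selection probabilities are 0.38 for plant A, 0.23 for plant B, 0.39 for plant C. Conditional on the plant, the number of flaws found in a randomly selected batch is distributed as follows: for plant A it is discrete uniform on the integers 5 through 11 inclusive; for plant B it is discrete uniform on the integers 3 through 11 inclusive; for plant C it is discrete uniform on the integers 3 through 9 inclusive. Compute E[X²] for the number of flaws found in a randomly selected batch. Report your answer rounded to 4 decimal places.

For each component E[X²] = Var + (mean)², giving A: 68; B: 55.6667; C: 40.
Overall E[X²] = 0.38·68 + 0.23·55.6667 + 0.39·40 = 54.2433.

54.2433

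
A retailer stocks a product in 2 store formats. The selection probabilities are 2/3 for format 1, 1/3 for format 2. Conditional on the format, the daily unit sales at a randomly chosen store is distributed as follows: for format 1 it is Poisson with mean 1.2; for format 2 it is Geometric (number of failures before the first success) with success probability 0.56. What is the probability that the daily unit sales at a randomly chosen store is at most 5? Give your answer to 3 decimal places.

Conditional on each format, P(X ≤ 5): 1: 0.9985; 2: 0.992744.
By total probability, P(X ≤ 5) = 0.666667·0.9985 + 0.333333·0.992744 = 0.996581.

0.997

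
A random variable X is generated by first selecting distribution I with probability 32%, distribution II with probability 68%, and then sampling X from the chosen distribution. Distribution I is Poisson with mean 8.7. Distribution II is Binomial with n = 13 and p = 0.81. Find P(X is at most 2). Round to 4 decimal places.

Conditional on each component, P(X ≤ 2): I: 0.00792032; II: 6.19875e-07.
By total probability, P(X ≤ 2) = 0.32·0.00792032 + 0.68·6.19875e-07 = 0.00253492.

0.0025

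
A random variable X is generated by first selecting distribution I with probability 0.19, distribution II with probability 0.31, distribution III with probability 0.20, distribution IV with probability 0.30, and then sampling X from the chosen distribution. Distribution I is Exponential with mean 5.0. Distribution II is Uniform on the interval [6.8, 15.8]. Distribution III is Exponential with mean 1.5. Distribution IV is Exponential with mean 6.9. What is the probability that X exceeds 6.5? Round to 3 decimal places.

Conditional on each component, P(X > 6.5): I: 0.272532; II: 1; III: 0.0131237; IV: 0.389836.
By total probability, P(X > 6.5) = 0.19·0.272532 + 0.31·1 + 0.2·0.0131237 + 0.3·0.389836 = 0.481357.

0.481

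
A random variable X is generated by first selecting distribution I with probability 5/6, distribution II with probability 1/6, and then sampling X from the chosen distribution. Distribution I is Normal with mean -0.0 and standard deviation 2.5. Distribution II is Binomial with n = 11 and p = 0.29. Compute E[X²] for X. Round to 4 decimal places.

For each component E[X²] = Var + (mean)², giving I: 6.25; II: 12.441.
Overall E[X²] = 0.833333·6.25 + 0.166667·12.441 = 7.28183.

7.2818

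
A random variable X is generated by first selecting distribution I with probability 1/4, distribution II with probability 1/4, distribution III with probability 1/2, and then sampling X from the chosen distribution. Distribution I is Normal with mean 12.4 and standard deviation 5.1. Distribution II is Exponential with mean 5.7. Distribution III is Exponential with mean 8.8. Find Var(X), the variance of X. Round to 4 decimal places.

58.9719

Per component, I: μ=12.4, E[X²]=179.77; II: μ=5.7, E[X²]=64.98; III: μ=8.8, E[X²]=154.88.
E[X] = 0.25·12.4 + 0.25·5.7 + 0.5·8.8 = 8.925.
E[X²] = 0.25·179.77 + 0.25·64.98 + 0.5·154.88 = 138.628.
Var(X) = E[X²] − (E[X])² = 138.628 − 79.6556 = 58.9719.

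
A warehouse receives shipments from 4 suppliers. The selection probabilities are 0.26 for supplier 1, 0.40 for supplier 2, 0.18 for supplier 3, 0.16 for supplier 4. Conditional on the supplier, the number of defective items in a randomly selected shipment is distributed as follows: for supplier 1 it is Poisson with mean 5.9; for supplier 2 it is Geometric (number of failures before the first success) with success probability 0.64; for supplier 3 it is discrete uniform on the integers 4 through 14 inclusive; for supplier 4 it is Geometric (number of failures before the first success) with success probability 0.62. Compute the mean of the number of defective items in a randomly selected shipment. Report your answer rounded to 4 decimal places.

Component means — 1: 5.9; 2: 0.5625; 3: 9; 4: 0.612903.
E[X] = 0.26·5.9 + 0.4·0.5625 + 0.18·9 + 0.16·0.612903 = 3.47706.

3.4771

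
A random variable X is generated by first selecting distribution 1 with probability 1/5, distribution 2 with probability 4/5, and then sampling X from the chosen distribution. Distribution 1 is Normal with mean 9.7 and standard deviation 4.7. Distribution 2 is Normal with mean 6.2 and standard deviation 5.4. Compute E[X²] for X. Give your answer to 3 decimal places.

For each component E[X²] = Var + (mean)², giving 1: 116.18; 2: 67.6.
Overall E[X²] = 0.2·116.18 + 0.8·67.6 = 77.316.

77.316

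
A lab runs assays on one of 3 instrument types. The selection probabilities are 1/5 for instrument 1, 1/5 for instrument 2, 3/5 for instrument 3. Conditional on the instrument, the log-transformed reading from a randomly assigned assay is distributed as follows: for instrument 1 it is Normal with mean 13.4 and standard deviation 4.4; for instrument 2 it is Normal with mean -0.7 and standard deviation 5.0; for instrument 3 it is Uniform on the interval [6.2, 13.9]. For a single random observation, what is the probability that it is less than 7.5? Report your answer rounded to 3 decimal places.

0.309

Conditional on each instrument, P(X < 7.5): 1: 0.089975; 2: 0.949497; 3: 0.168831.
By total probability, P(X < 7.5) = 0.2·0.089975 + 0.2·0.949497 + 0.6·0.168831 = 0.309193.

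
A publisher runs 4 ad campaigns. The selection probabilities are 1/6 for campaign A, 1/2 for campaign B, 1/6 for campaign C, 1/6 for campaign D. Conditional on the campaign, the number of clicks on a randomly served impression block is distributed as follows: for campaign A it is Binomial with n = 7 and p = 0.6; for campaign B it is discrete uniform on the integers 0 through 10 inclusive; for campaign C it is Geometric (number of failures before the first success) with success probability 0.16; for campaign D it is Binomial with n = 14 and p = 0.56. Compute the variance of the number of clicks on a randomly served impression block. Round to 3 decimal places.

Per component, A: μ=4.2, E[X²]=19.32; B: μ=5, E[X²]=35; C: μ=5.25, E[X²]=60.375; D: μ=7.84, E[X²]=64.9152.
E[X] = 0.166667·4.2 + 0.5·5 + 0.166667·5.25 + 0.166667·7.84 = 5.38167.
E[X²] = 0.166667·19.32 + 0.5·35 + 0.166667·60.375 + 0.166667·64.9152 = 41.6017.
Var(X) = E[X²] − (E[X])² = 41.6017 − 28.9623 = 12.6394.

12.639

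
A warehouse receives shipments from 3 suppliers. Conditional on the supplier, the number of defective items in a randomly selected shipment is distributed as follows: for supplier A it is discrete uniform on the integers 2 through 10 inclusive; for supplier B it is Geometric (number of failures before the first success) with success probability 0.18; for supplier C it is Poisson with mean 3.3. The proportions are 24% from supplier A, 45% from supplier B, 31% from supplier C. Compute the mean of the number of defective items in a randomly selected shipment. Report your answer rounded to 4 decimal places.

Component means — A: 6; B: 4.55556; C: 3.3.
E[X] = 0.24·6 + 0.45·4.55556 + 0.31·3.3 = 4.513.

4.5130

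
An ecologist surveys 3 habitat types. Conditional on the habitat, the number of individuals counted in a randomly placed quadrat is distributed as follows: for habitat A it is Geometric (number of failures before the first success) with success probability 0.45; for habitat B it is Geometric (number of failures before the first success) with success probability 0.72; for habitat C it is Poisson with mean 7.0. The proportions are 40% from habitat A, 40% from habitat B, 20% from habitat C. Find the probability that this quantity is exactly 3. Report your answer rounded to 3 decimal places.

0.047

Conditional on each habitat, P(X = 3): A: 0.0748688; B: 0.0158054; C: 0.0521293.
By total probability, P(X = 3) = 0.4·0.0748688 + 0.4·0.0158054 + 0.2·0.0521293 = 0.0466955.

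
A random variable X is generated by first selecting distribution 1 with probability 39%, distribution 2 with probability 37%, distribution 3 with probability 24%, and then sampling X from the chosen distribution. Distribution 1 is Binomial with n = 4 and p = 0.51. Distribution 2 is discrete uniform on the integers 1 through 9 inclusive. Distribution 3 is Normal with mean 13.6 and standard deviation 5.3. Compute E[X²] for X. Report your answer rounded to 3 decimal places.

64.862

For each component E[X²] = Var + (mean)², giving 1: 5.1612; 2: 31.6667; 3: 213.05.
Overall E[X²] = 0.39·5.1612 + 0.37·31.6667 + 0.24·213.05 = 64.8615.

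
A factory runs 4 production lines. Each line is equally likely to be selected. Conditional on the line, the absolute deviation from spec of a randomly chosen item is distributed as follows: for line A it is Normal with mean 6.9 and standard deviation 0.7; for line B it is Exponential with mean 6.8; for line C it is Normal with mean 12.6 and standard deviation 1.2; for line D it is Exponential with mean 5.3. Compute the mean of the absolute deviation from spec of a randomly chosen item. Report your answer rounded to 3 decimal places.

7.900

Component means — A: 6.9; B: 6.8; C: 12.6; D: 5.3.
E[X] = 0.25·6.9 + 0.25·6.8 + 0.25·12.6 + 0.25·5.3 = 7.9.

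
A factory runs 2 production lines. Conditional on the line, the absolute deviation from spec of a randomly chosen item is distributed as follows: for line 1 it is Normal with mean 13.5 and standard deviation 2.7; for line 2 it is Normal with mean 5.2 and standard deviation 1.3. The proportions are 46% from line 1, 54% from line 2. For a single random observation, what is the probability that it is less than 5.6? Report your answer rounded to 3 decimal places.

Conditional on each line, P(X < 5.6): 1: 0.00171716; 2: 0.620842.
By total probability, P(X < 5.6) = 0.46·0.00171716 + 0.54·0.620842 = 0.336044.

0.336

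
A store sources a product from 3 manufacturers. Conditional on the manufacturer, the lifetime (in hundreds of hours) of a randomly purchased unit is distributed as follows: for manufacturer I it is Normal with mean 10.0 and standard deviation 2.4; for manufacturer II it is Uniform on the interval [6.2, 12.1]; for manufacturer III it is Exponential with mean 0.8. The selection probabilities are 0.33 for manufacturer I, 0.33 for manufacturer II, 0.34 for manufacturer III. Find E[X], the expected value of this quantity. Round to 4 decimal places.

6.5915

Component means — I: 10; II: 9.15; III: 0.8.
E[X] = 0.33·10 + 0.33·9.15 + 0.34·0.8 = 6.5915.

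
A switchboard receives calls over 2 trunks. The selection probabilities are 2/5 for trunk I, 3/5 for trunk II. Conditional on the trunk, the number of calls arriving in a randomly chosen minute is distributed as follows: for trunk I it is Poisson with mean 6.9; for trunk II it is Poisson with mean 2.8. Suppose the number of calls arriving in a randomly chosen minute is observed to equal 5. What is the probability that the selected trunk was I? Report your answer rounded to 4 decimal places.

0.5010

Likelihoods P(X=5 | ·): I: 0.131351; II: 0.0872136.
Posterior ∝ prior × likelihood. Numerator for I: 0.4·0.131351 = 0.0525403.
Normalizing constant: 0.4·0.131351 + 0.6·0.0872136 = 0.104868.
P(I | observation) = 0.0525403 / 0.104868 = 0.501011.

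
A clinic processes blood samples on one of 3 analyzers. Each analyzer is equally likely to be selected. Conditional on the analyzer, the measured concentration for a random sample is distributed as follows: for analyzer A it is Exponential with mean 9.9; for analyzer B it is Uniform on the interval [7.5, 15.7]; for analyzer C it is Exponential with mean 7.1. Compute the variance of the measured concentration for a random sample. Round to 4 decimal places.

54.7833

Per component, A: μ=9.9, E[X²]=196.02; B: μ=11.6, E[X²]=140.163; C: μ=7.1, E[X²]=100.82.
E[X] = 0.333333·9.9 + 0.333333·11.6 + 0.333333·7.1 = 9.53333.
E[X²] = 0.333333·196.02 + 0.333333·140.163 + 0.333333·100.82 = 145.668.
Var(X) = E[X²] − (E[X])² = 145.668 − 90.8844 = 54.7833.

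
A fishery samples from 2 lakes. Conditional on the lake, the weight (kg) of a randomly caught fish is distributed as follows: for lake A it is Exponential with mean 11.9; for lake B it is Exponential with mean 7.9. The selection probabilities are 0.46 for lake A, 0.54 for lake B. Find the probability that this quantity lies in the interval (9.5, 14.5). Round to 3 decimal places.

Conditional on each lake, P(9.5 < X < 14.5): A: 0.154408; B: 0.14089.
By total probability, P(9.5 < X < 14.5) = 0.46·0.154408 + 0.54·0.14089 = 0.147108.

0.147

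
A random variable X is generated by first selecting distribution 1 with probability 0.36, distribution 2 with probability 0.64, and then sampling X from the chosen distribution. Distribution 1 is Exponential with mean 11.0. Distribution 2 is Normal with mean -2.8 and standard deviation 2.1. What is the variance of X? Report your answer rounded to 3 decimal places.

90.260

Per component, 1: μ=11, E[X²]=242; 2: μ=-2.8, E[X²]=12.25.
E[X] = 0.36·11 + 0.64·-2.8 = 2.168.
E[X²] = 0.36·242 + 0.64·12.25 = 94.96.
Var(X) = E[X²] − (E[X])² = 94.96 − 4.70022 = 90.2598.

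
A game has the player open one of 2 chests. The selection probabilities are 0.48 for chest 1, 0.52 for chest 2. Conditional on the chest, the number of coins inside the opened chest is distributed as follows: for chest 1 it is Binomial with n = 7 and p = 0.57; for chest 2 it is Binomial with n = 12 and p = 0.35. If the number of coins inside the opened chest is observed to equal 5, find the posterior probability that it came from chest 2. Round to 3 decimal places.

0.486

Likelihoods P(X=5 | ·): 1: 0.233631; 2: 0.20392.
Posterior ∝ prior × likelihood. Numerator for 2: 0.52·0.20392 = 0.106038.
Normalizing constant: 0.48·0.233631 + 0.52·0.20392 = 0.218181.
P(2 | observation) = 0.106038 / 0.218181 = 0.48601.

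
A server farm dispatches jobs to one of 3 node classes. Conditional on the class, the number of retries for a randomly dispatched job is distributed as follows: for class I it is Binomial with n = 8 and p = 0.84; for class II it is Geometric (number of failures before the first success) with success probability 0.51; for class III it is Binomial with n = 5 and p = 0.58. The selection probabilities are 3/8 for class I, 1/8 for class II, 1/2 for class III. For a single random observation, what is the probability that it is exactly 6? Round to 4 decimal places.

0.0953

Conditional on each class, P(X = 6): I: 0.25181; II: 0.00705906; III: 0.
By total probability, P(X = 6) = 0.375·0.25181 + 0.125·0.00705906 + 0.5·0 = 0.0953113.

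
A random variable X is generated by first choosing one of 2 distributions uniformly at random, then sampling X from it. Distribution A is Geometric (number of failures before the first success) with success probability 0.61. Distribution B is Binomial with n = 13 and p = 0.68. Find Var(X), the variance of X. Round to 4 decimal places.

Per component, A: μ=0.639344, E[X²]=1.45687; B: μ=8.84, E[X²]=80.9744.
E[X] = 0.5·0.639344 + 0.5·8.84 = 4.73967.
E[X²] = 0.5·1.45687 + 0.5·80.9744 = 41.2156.
Var(X) = E[X²] − (E[X])² = 41.2156 − 22.4645 = 18.7511.

18.7511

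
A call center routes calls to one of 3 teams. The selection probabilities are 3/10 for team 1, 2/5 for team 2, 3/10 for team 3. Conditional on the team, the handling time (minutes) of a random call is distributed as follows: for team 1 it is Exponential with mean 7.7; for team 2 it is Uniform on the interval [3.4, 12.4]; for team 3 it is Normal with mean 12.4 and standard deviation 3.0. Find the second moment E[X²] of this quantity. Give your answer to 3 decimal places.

For each component E[X²] = Var + (mean)², giving 1: 118.58; 2: 69.16; 3: 162.76.
Overall E[X²] = 0.3·118.58 + 0.4·69.16 + 0.3·162.76 = 112.066.

112.066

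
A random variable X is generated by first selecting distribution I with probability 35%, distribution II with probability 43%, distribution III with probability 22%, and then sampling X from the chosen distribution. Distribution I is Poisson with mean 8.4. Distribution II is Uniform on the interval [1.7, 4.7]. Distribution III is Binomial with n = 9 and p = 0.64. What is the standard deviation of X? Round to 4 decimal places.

2.9908

Per component, I: μ=8.4, E[X²]=78.96; II: μ=3.2, E[X²]=10.99; III: μ=5.76, E[X²]=35.2512.
E[X] = 0.35·8.4 + 0.43·3.2 + 0.22·5.76 = 5.5832.
E[X²] = 0.35·78.96 + 0.43·10.99 + 0.22·35.2512 = 40.117.
Var(X) = E[X²] − (E[X])² = 40.117 − 31.1721 = 8.94484.
SD(X) = √8.94484 = 2.99079.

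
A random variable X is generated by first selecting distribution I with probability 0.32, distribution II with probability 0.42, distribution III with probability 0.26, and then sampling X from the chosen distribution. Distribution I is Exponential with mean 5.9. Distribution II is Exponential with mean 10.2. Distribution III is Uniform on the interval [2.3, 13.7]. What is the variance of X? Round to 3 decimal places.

61.032

Per component, I: μ=5.9, E[X²]=69.62; II: μ=10.2, E[X²]=208.08; III: μ=8, E[X²]=74.83.
E[X] = 0.32·5.9 + 0.42·10.2 + 0.26·8 = 8.252.
E[X²] = 0.32·69.62 + 0.42·208.08 + 0.26·74.83 = 129.128.
Var(X) = E[X²] − (E[X])² = 129.128 − 68.0955 = 61.0323.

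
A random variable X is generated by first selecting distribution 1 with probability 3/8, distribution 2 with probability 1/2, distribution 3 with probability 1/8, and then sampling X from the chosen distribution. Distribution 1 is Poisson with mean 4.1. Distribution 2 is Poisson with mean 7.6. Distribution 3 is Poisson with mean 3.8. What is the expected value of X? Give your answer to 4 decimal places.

Component means — 1: 4.1; 2: 7.6; 3: 3.8.
E[X] = 0.375·4.1 + 0.5·7.6 + 0.125·3.8 = 5.8125.

5.8125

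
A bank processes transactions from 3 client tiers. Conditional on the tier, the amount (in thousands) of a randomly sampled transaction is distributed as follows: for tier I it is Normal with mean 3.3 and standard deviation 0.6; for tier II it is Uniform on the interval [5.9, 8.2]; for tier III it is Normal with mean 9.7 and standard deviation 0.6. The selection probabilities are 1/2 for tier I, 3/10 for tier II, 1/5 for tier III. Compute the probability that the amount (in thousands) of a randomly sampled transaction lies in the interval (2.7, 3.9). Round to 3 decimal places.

0.341

Conditional on each tier, P(2.7 < X < 3.9): I: 0.682689; II: 0; III: 0.
By total probability, P(2.7 < X < 3.9) = 0.5·0.682689 + 0.3·0 + 0.2·0 = 0.341345.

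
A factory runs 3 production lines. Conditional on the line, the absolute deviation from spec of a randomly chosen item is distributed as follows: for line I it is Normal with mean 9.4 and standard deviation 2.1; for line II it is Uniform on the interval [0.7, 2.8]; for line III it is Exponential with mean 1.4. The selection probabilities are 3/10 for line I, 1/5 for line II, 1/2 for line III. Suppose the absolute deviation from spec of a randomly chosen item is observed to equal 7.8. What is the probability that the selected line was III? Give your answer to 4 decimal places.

0.0309

Likelihoods f(7.8 | ·): I: 0.142114; II: 0; III: 0.00271789.
Posterior ∝ prior × likelihood. Numerator for III: 0.5·0.00271789 = 0.00135894.
Normalizing constant: 0.3·0.142114 + 0.2·0 + 0.5·0.00271789 = 0.0439932.
P(III | observation) = 0.00135894 / 0.0439932 = 0.0308899.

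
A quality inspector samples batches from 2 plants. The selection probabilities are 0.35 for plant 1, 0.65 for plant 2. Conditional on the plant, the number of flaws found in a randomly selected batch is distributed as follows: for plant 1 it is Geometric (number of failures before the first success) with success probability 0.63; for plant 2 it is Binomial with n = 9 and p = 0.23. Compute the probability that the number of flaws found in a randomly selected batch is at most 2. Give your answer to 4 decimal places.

Conditional on each plant, P(X ≤ 2): 1: 0.949347; 2: 0.656577.
By total probability, P(X ≤ 2) = 0.35·0.949347 + 0.65·0.656577 = 0.759047.

0.7590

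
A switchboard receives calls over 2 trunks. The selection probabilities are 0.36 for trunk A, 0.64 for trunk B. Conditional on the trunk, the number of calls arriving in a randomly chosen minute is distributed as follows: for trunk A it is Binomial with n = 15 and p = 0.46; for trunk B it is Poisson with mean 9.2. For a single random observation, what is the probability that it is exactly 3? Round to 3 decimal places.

Conditional on each trunk, P(X = 3): A: 0.0272276; B: 0.013113.
By total probability, P(X = 3) = 0.36·0.0272276 + 0.64·0.013113 = 0.0181943.

0.018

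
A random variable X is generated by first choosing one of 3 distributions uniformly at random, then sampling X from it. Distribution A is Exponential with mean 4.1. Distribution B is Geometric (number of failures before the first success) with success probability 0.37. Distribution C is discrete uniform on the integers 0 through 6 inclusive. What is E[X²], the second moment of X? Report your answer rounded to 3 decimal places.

For each component E[X²] = Var + (mean)², giving A: 33.62; B: 7.5011; C: 13.
Overall E[X²] = 0.333333·33.62 + 0.333333·7.5011 + 0.333333·13 = 18.0404.

18.040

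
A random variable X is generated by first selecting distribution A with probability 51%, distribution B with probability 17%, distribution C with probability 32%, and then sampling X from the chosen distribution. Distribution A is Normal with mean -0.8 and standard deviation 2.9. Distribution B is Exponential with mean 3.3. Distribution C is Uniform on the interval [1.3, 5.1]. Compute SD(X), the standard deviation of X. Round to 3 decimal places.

Per component, A: μ=-0.8, E[X²]=9.05; B: μ=3.3, E[X²]=21.78; C: μ=3.2, E[X²]=11.4433.
E[X] = 0.51·-0.8 + 0.17·3.3 + 0.32·3.2 = 1.177.
E[X²] = 0.51·9.05 + 0.17·21.78 + 0.32·11.4433 = 11.98.
Var(X) = E[X²] − (E[X])² = 11.98 − 1.38533 = 10.5946.
SD(X) = √10.5946 = 3.25494.

3.255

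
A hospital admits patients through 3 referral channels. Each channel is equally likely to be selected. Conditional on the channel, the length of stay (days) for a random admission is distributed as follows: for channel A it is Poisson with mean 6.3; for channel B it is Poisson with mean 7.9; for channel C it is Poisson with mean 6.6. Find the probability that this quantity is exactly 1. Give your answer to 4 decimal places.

0.0078

Conditional on each channel, P(X = 1): A: 0.0115687; B: 0.00292887; C: 0.00897843.
By total probability, P(X = 1) = 0.333333·0.0115687 + 0.333333·0.00292887 + 0.333333·0.00897843 = 0.00782534.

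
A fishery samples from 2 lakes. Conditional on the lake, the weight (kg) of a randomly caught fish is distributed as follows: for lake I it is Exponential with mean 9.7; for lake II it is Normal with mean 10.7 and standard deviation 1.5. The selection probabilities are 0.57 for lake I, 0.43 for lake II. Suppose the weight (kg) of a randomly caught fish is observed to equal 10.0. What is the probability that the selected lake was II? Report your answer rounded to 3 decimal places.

0.830

Likelihoods f(10.0 | ·): I: 0.0367707; II: 0.238522.
Posterior ∝ prior × likelihood. Numerator for II: 0.43·0.238522 = 0.102565.
Normalizing constant: 0.57·0.0367707 + 0.43·0.238522 = 0.123524.
P(II | observation) = 0.102565 / 0.123524 = 0.830322.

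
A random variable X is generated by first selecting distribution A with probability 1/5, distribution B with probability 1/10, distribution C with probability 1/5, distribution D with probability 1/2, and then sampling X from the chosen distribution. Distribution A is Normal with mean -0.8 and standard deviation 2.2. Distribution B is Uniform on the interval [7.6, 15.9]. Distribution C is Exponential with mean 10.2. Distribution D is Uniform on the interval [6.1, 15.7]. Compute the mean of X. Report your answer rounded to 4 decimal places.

8.5050

Component means — A: -0.8; B: 11.75; C: 10.2; D: 10.9.
E[X] = 0.2·-0.8 + 0.1·11.75 + 0.2·10.2 + 0.5·10.9 = 8.505.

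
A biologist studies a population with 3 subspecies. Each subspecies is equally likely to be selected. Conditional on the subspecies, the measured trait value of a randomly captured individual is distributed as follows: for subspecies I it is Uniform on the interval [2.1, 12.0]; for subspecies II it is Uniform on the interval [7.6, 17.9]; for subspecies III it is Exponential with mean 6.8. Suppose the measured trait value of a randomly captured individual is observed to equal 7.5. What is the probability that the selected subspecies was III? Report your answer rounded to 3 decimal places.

Likelihoods f(7.5 | ·): I: 0.10101; II: 0; III: 0.0488079.
Posterior ∝ prior × likelihood. Numerator for III: 0.333333·0.0488079 = 0.0162693.
Normalizing constant: 0.333333·0.10101 + 0.333333·0 + 0.333333·0.0488079 = 0.0499393.
P(III | observation) = 0.0162693 / 0.0499393 = 0.325781.

0.326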